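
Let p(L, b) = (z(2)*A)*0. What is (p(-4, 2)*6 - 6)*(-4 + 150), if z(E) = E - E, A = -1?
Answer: -876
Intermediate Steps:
z(E) = 0
p(L, b) = 0 (p(L, b) = (0*(-1))*0 = 0*0 = 0)
(p(-4, 2)*6 - 6)*(-4 + 150) = (0*6 - 6)*(-4 + 150) = (0 - 6)*146 = -6*146 = -876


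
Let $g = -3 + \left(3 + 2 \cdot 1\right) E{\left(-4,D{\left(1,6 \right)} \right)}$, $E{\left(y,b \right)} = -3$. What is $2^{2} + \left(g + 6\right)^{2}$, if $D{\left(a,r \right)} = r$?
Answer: $148$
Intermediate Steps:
$g = -18$ ($g = -3 + \left(3 + 2 \cdot 1\right) \left(-3\right) = -3 + \left(3 + 2\right) \left(-3\right) = -3 + 5 \left(-3\right) = -3 - 15 = -18$)
$2^{2} + \left(g + 6\right)^{2} = 2^{2} + \left(-18 + 6\right)^{2} = 4 + \left(-12\right)^{2} = 4 + 144 = 148$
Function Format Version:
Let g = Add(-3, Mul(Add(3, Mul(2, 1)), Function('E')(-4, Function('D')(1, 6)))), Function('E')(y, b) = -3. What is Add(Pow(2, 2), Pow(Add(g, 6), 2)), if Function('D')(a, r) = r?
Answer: 148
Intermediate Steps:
g = -18 (g = Add(-3, Mul(Add(3, Mul(2, 1)), -3)) = Add(-3, Mul(Add(3, 2), -3)) = Add(-3, Mul(5, -3)) = Add(-3, -15) = -18)
Add(Pow(2, 2), Pow(Add(g, 6), 2)) = Add(Pow(2, 2), Pow(Add(-18, 6), 2)) = Add(4, Pow(-12, 2)) = Add(4, 144) = 148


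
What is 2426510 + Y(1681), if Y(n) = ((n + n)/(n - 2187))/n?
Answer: 613907029/253 ≈ 2.4265e+6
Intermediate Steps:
Y(n) = 2/(-2187 + n) (Y(n) = ((2*n)/(-2187 + n))/n = (2*n/(-2187 + n))/n = 2/(-2187 + n))
2426510 + Y(1681) = 2426510 + 2/(-2187 + 1681) = 2426510 + 2/(-506) = 2426510 + 2*(-1/506) = 2426510 - 1/253 = 613907029/253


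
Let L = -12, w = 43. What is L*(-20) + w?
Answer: 283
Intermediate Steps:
L*(-20) + w = -12*(-20) + 43 = 240 + 43 = 283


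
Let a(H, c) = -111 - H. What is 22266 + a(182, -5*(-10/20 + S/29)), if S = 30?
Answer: 21973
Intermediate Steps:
22266 + a(182, -5*(-10/20 + S/29)) = 22266 + (-111 - 1*182) = 22266 + (-111 - 182) = 22266 - 293 = 21973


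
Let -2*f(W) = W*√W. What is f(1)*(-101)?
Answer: 101/2 ≈ 50.500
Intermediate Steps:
f(W) = -W^(3/2)/2 (f(W) = -W*√W/2 = -W^(3/2)/2)
f(1)*(-101) = -1^(3/2)/2*(-101) = -½*1*(-101) = -½*(-101) = 101/2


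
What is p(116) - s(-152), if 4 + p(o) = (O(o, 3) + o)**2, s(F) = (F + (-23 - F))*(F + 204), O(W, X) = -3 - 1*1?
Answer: 13736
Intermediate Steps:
O(W, X) = -4 (O(W, X) = -3 - 1 = -4)
s(F) = -4692 - 23*F (s(F) = -23*(204 + F) = -4692 - 23*F)
p(o) = -4 + (-4 + o)**2
p(116) - s(-152) = (-4 + (-4 + 116)**2) - (-4692 - 23*(-152)) = (-4 + 112**2) - (-4692 + 3496) = (-4 + 12544) - 1*(-1196) = 12540 + 1196 = 13736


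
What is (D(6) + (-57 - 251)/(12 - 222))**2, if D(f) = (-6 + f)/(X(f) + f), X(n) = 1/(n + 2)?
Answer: 484/225 ≈ 2.1511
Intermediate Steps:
X(n) = 1/(2 + n)
D(f) = (-6 + f)/(f + 1/(2 + f)) (D(f) = (-6 + f)/(1/(2 + f) + f) = (-6 + f)/(f + 1/(2 + f)))
(D(6) + (-57 - 251)/(12 - 222))**2 = ((-6 + 6)*(2 + 6)/(1 + 6*(2 + 6)) + (-57 - 251)/(12 - 222))**2 = (0*8/(1 + 6*8) - 308/(-210))**2 = (0*8/(1 + 48) - 308*(-1/210))**2 = (0*8/49 + 22/15)**2 = ((1/49)*0*8 + 22/15)**2 = (0 + 22/15)**2 = (22/15)**2 = 484/225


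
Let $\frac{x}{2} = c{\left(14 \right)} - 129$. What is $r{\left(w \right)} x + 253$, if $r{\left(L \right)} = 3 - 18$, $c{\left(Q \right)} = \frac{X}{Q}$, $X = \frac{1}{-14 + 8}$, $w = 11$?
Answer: $\frac{57727}{14} \approx 4123.4$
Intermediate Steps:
$X = - \frac{1}{6}$ ($X = \frac{1}{-6} = - \frac{1}{6} \approx -0.16667$)
$c{\left(Q \right)} = - \frac{1}{6 Q}$
$r{\left(L \right)} = -15$ ($r{\left(L \right)} = 3 - 18 = -15$)
$x = - \frac{10837}{42}$ ($x = 2 \left(- \frac{1}{6 \cdot 14} - 129\right) = 2 \left(\left(- \frac{1}{6}\right) \frac{1}{14} - 129\right) = 2 \left(- \frac{1}{84} - 129\right) = 2 \left(- \frac{10837}{84}\right) = - \frac{10837}{42} \approx -258.02$)
$r{\left(w \right)} x + 253 = \left(-15\right) \left(- \frac{10837}{42}\right) + 253 = \frac{54185}{14} + 253 = \frac{57727}{14}$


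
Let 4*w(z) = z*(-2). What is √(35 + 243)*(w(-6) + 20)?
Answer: 23*√278 ≈ 383.49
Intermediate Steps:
w(z) = -z/2 (w(z) = (z*(-2))/4 = (-2*z)/4 = -z/2)
√(35 + 243)*(w(-6) + 20) = √(35 + 243)*(-½*(-6) + 20) = √278*(3 + 20) = √278*23 = 23*√278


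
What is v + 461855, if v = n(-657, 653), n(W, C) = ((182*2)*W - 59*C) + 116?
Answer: 184296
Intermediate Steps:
n(W, C) = 116 - 59*C + 364*W (n(W, C) = (364*W - 59*C) + 116 = (-59*C + 364*W) + 116 = 116 - 59*C + 364*W)
v = -277559 (v = 116 - 59*653 + 364*(-657) = 116 - 38527 - 239148 = -277559)
v + 461855 = -277559 + 461855 = 184296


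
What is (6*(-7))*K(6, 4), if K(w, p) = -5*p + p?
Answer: 672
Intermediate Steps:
K(w, p) = -4*p
(6*(-7))*K(6, 4) = (6*(-7))*(-4*4) = -42*(-16) = 672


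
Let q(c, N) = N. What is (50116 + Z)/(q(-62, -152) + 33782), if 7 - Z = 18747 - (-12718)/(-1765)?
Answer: 9231893/9892825 ≈ 0.93319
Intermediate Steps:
Z = -33063382/1765 (Z = 7 - (18747 - (-12718)/(-1765)) = 7 - (18747 - (-12718)*(-1)/1765) = 7 - (18747 - 1*12718/1765) = 7 - (18747 - 12718/1765) = 7 - 1*33075737/1765 = 7 - 33075737/1765 = -33063382/1765 ≈ -18733.)
(50116 + Z)/(q(-62, -152) + 33782) = (50116 - 33063382/1765)/(-152 + 33782) = (55391358/1765)/33630 = (55391358/1765)*(1/33630) = 9231893/9892825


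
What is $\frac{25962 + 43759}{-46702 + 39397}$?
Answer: $- \frac{69721}{7305} \approx -9.5443$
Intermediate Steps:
$\frac{25962 + 43759}{-46702 + 39397} = \frac{69721}{-7305} = 69721 \left(- \frac{1}{7305}\right) = - \frac{69721}{7305}$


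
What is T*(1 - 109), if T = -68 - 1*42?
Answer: 11880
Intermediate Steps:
T = -110 (T = -68 - 42 = -110)
T*(1 - 109) = -110*(1 - 109) = -110*(-108) = 11880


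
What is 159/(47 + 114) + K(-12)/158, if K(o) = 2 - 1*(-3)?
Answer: 25927/25438 ≈ 1.0192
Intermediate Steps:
K(o) = 5 (K(o) = 2 + 3 = 5)
159/(47 + 114) + K(-12)/158 = 159/(47 + 114) + 5/158 = 159/161 + 5*(1/158) = 159*(1/161) + 5/158 = 159/161 + 5/158 = 25927/25438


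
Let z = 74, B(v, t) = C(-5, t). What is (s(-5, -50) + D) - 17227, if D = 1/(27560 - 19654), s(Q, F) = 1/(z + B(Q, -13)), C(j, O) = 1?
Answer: -10214741669/592950 ≈ -17227.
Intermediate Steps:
B(v, t) = 1
s(Q, F) = 1/75 (s(Q, F) = 1/(74 + 1) = 1/75)
D = 1/7906 ≈ 0.00012649
(s(-5, -50) + D) - 17227 = (1/75 + 1/7906) - 17227 = 7981/592950 - 17227 = -10214741669/592950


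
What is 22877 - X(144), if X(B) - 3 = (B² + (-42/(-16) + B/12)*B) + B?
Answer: -112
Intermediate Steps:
X(B) = 3 + B + B² + B*(21/8 + B/12) (X(B) = 3 + ((B² + (-42/(-16) + B/12)*B) + B) = 3 + ((B² + (-42*(-1/16) + B*(1/12))*B) + B) = 3 + ((B² + (21/8 + B/12)*B) + B) = 3 + ((B² + B*(21/8 + B/12)) + B) = 3 + (B + B² + B*(21/8 + B/12)) = 3 + B + B² + B*(21/8 + B/12))
22877 - X(144) = 22877 - (3 + (13/12)*144² + (29/8)*144) = 22877 - (3 + (13/12)*20736 + 522) = 22877 - (3 + 22464 + 522) = 22877 - 1*22989 = 22877 - 22989 = -112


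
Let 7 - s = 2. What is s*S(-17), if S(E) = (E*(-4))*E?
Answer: -5780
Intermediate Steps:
s = 5 (s = 7 - 1*2 = 7 - 2 = 5)
S(E) = -4*E² (S(E) = (-4*E)*E = -4*E²)
s*S(-17) = 5*(-4*(-17)²) = 5*(-4*289) = 5*(-1156) = -5780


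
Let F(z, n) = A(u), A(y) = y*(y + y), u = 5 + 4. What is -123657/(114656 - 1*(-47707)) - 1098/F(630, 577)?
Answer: -3672352/487089 ≈ -7.5394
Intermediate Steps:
u = 9
A(y) = 2*y**2 (A(y) = y*(2*y) = 2*y**2)
F(z, n) = 162 (F(z, n) = 2*9**2 = 2*81 = 162)
-123657/(114656 - 1*(-47707)) - 1098/F(630, 577) = -123657/(114656 - 1*(-47707)) - 1098/162 = -123657/(114656 + 47707) - 1098*1/162 = -123657/162363 - 61/9 = -123657*1/162363 - 61/9 = -41219/54121 - 61/9 = -3672352/487089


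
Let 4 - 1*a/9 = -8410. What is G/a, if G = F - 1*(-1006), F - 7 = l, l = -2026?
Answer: -1013/75726 ≈ -0.013377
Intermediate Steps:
a = 75726 (a = 36 - 9*(-8410) = 36 + 75690 = 75726)
F = -2019 (F = 7 - 2026 = -2019)
G = -1013 (G = -2019 - 1*(-1006) = -2019 + 1006 = -1013)
G/a = -1013/75726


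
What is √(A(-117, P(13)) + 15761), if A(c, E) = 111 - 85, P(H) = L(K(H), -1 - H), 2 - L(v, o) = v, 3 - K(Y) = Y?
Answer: √15787 ≈ 125.65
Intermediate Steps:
K(Y) = 3 - Y
L(v, o) = 2 - v
P(H) = -1 + H (P(H) = 2 - (3 - H) = 2 + (-3 + H) = -1 + H)
A(c, E) = 26
√(A(-117, P(13)) + 15761) = √(26 + 15761) = √15787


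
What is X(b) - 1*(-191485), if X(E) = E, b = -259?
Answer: 191226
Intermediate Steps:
X(b) - 1*(-191485) = -259 - 1*(-191485) = -259 + 191485 = 191226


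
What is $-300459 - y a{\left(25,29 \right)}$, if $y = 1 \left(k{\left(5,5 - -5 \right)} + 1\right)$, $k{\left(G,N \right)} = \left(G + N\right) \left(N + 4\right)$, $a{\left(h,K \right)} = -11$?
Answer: $-298138$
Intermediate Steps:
$k{\left(G,N \right)} = \left(4 + N\right) \left(G + N\right)$ ($k{\left(G,N \right)} = \left(G + N\right) \left(4 + N\right) = \left(4 + N\right) \left(G + N\right)$)
$y = 211$ ($y = 1 \left(\left(\left(5 - -5\right)^{2} + 4 \cdot 5 + 4 \left(5 - -5\right) + 5 \left(5 - -5\right)\right) + 1\right) = 1 \left(\left(\left(5 + 5\right)^{2} + 20 + 4 \left(5 + 5\right) + 5 \left(5 + 5\right)\right) + 1\right) = 1 \left(\left(10^{2} + 20 + 4 \cdot 10 + 5 \cdot 10\right) + 1\right) = 1 \left(\left(100 + 20 + 40 + 50\right) + 1\right) = 1 \left(210 + 1\right) = 1 \cdot 211 = 211$)
$-300459 - y a{\left(25,29 \right)} = -300459 - 211 \left(-11\right) = -300459 - -2321 = -300459 + 2321 = -298138$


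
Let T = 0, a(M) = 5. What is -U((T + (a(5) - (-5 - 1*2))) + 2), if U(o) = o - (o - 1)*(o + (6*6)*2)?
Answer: 1104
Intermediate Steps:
U(o) = o - (-1 + o)*(72 + o) (U(o) = o - (-1 + o)*(o + 36*2) = o - (-1 + o)*(o + 72) = o - (-1 + o)*(72 + o))
-U((T + (a(5) - (-5 - 1*2))) + 2) = -(72 - ((0 + (5 - (-5 - 1*2))) + 2)² - 70*((0 + (5 - (-5 - 1*2))) + 2)) = -(72 - ((0 + (5 - (-5 - 2))) + 2)² - 70*((0 + (5 - (-5 - 2))) + 2)) = -(72 - ((0 + (5 - 1*(-7))) + 2)² - 70*((0 + (5 - 1*(-7))) + 2)) = -(72 - ((0 + (5 + 7)) + 2)² - 70*((0 + (5 + 7)) + 2)) = -(72 - ((0 + 12) + 2)² - 70*((0 + 12) + 2)) = -(72 - (12 + 2)² - 70*(12 + 2)) = -(72 - 1*14² - 70*14) = -(72 - 1*196 - 980) = -(72 - 196 - 980) = -1*(-1104) = 1104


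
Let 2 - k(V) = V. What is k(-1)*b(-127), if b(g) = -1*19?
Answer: -57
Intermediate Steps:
k(V) = 2 - V
b(g) = -19
k(-1)*b(-127) = (2 - 1*(-1))*(-19) = (2 + 1)*(-19) = 3*(-19) = -57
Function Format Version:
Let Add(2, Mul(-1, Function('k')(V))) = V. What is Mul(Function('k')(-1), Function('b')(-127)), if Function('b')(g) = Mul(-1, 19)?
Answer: -57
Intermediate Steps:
Function('k')(V) = Add(2, Mul(-1, V))
Function('b')(g) = -19
Mul(Function('k')(-1), Function('b')(-127)) = Mul(Add(2, Mul(-1, -1)), -19) = Mul(Add(2, 1), -19) = Mul(3, -19) = -57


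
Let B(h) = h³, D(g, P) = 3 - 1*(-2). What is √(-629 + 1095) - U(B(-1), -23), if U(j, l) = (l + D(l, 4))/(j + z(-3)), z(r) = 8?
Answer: 18/7 + √466 ≈ 24.158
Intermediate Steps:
D(g, P) = 5 (D(g, P) = 3 + 2 = 5)
U(j, l) = (5 + l)/(8 + j) (U(j, l) = (l + 5)/(j + 8) = (5 + l)/(8 + j))
√(-629 + 1095) - U(B(-1), -23) = √(-629 + 1095) - (5 - 23)/(8 + (-1)³) = √466 - (-18)/(8 - 1) = √466 - (-18)/7 = √466 - 1*(-18/7) = √466 + 18/7 = 18/7 + √466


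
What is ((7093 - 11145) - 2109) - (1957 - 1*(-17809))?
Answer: -25927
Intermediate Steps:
((7093 - 11145) - 2109) - (1957 - 1*(-17809)) = (-4052 - 2109) - (1957 + 17809) = -6161 - 1*19766 = -6161 - 19766 = -25927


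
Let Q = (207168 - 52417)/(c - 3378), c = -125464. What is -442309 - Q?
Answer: -56987821427/128842 ≈ -4.4231e+5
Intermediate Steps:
Q = -154751/128842 (Q = (207168 - 52417)/(-125464 - 3378) = 154751/(-128842) = 154751*(-1/128842) = -154751/128842 ≈ -1.2011)
-442309 - Q = -442309 - 1*(-154751/128842) = -442309 + 154751/128842 = -56987821427/128842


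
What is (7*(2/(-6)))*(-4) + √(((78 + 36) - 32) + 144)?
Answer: 28/3 + √226 ≈ 24.367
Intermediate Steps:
(7*(2/(-6)))*(-4) + √(((78 + 36) - 32) + 144) = (7*(2*(-⅙)))*(-4) + √((114 - 32) + 144) = (7*(-⅓))*(-4) + √(82 + 144) = -7/3*(-4) + √226 = 28/3 + √226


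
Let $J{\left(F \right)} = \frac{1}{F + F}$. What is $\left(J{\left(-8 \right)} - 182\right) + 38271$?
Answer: $\frac{609423}{16} \approx 38089.0$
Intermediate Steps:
$J{\left(F \right)} = \frac{1}{2 F}$
$\left(J{\left(-8 \right)} - 182\right) + 38271 = \left(\frac{1}{2 \left(-8\right)} - 182\right) + 38271 = \left(\frac{1}{2} \left(- \frac{1}{8}\right) - 182\right) + 38271 = \left(- \frac{1}{16} - 182\right) + 38271 = - \frac{2913}{16} + 38271 = \frac{609423}{16}$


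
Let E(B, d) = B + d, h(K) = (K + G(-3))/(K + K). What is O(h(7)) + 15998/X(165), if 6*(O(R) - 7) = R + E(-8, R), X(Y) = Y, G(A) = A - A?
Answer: 11307/110 ≈ 102.79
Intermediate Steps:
G(A) = 0
h(K) = ½ (h(K) = (K + 0)/(K + K) = K/((2*K)) = K*(1/(2*K)) = ½)
O(R) = 17/3 + R/3 (O(R) = 7 + (R + (-8 + R))/6 = 7 + (-8 + 2*R)/6 = 7 + (-4/3 + R/3) = 17/3 + R/3)
O(h(7)) + 15998/X(165) = (17/3 + (⅓)*(½)) + 15998/165 = (17/3 + ⅙) + 15998*(1/165) = 35/6 + 15998/165 = 11307/110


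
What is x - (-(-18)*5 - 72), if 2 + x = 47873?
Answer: 47853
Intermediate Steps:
x = 47871 (x = -2 + 47873 = 47871)
x - (-(-18)*5 - 72) = 47871 - (-(-18)*5 - 72) = 47871 - (-18*(-5) - 72) = 47871 - (90 - 72) = 47871 - 1*18 = 47871 - 18 = 47853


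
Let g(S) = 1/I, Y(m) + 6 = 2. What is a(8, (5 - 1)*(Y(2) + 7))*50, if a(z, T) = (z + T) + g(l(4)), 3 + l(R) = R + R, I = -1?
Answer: 950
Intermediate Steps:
Y(m) = -4 (Y(m) = -6 + 2 = -4)
l(R) = -3 + 2*R (l(R) = -3 + (R + R) = -3 + 2*R)
g(S) = -1 (g(S) = 1/(-1) = -1)
a(z, T) = -1 + T + z (a(z, T) = (z + T) - 1 = (T + z) - 1 = -1 + T + z)
a(8, (5 - 1)*(Y(2) + 7))*50 = (-1 + (5 - 1)*(-4 + 7) + 8)*50 = (-1 + 4*3 + 8)*50 = (-1 + 12 + 8)*50 = 19*50 = 950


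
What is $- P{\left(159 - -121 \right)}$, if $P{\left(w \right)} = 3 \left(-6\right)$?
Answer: $18$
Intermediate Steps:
$P{\left(w \right)} = -18$
$- P{\left(159 - -121 \right)} = \left(-1\right) \left(-18\right) = 18$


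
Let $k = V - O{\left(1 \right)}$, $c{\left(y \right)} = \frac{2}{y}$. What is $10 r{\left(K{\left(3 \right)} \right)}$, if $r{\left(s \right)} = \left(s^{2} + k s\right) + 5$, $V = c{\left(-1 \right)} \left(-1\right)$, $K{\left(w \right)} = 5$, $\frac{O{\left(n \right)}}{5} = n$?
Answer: $150$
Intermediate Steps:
$O{\left(n \right)} = 5 n$
$V = 2$ ($V = \frac{2}{-1} \left(-1\right) = 2 \left(-1\right) \left(-1\right) = \left(-2\right) \left(-1\right) = 2$)
$k = -3$ ($k = 2 - 5 \cdot 1 = 2 - 5 = -3$)
$r{\left(s \right)} = 5 + s^{2} - 3 s$ ($r{\left(s \right)} = \left(s^{2} - 3 s\right) + 5 = 5 + s^{2} - 3 s$)
$10 r{\left(K{\left(3 \right)} \right)} = 10 \left(5 + 5^{2} - 15\right) = 10 \left(5 + 25 - 15\right) = 10 \cdot 15 = 150$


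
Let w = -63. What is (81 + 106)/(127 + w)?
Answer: 187/64 ≈ 2.9219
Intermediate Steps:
(81 + 106)/(127 + w) = (81 + 106)/(127 - 63) = 187/64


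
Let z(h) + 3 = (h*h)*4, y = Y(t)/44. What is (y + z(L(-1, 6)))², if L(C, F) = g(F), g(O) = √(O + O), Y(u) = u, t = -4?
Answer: 244036/121 ≈ 2016.8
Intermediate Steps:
g(O) = √2*√O (g(O) = √(2*O) = √2*√O)
L(C, F) = √2*√F
y = -1/11 (y = -4/44 = -4*1/44 = -1/11 ≈ -0.090909)
z(h) = -3 + 4*h² (z(h) = -3 + (h*h)*4 = -3 + h²*4 = -3 + 4*h²)
(y + z(L(-1, 6)))² = (-1/11 + (-3 + 4*(√2*√6)²))² = (-1/11 + (-3 + 4*(2*√3)²))² = (-1/11 + (-3 + 4*12))² = (-1/11 + (-3 + 48))² = (-1/11 + 45)² = (494/11)² = 244036/121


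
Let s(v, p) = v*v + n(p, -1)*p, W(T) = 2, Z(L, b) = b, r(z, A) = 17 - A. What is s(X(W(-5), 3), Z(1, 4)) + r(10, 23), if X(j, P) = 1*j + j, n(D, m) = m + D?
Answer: 22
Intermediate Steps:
n(D, m) = D + m
X(j, P) = 2*j (X(j, P) = j + j = 2*j)
s(v, p) = v² + p*(-1 + p) (s(v, p) = v*v + (p - 1)*p = v² + (-1 + p)*p = v² + p*(-1 + p))
s(X(W(-5), 3), Z(1, 4)) + r(10, 23) = ((2*2)² + 4*(-1 + 4)) + (17 - 1*23) = (4² + 4*3) + (17 - 23) = (16 + 12) - 6 = 28 - 6 = 22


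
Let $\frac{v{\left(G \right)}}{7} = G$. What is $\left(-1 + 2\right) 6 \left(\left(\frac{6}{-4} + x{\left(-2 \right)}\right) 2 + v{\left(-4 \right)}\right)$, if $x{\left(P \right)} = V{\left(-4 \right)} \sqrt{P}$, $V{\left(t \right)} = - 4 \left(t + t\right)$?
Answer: $-186 + 384 i \sqrt{2} \approx -186.0 + 543.06 i$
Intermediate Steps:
$v{\left(G \right)} = 7 G$
$V{\left(t \right)} = - 8 t$ ($V{\left(t \right)} = - 4 \cdot 2 t = - 8 t$)
$x{\left(P \right)} = 32 \sqrt{P}$ ($x{\left(P \right)} = \left(-8\right) \left(-4\right) \sqrt{P} = 32 \sqrt{P}$)
$\left(-1 + 2\right) 6 \left(\left(\frac{6}{-4} + x{\left(-2 \right)}\right) 2 + v{\left(-4 \right)}\right) = \left(-1 + 2\right) 6 \left(\left(\frac{6}{-4} + 32 \sqrt{-2}\right) 2 + 7 \left(-4\right)\right) = 1 \cdot 6 \left(\left(6 \left(- \frac{1}{4}\right) + 32 i \sqrt{2}\right) 2 - 28\right) = 6 \left(\left(- \frac{3}{2} + 32 i \sqrt{2}\right) 2 - 28\right) = 6 \left(\left(-3 + 64 i \sqrt{2}\right) - 28\right) = 6 \left(-31 + 64 i \sqrt{2}\right) = -186 + 384 i \sqrt{2}$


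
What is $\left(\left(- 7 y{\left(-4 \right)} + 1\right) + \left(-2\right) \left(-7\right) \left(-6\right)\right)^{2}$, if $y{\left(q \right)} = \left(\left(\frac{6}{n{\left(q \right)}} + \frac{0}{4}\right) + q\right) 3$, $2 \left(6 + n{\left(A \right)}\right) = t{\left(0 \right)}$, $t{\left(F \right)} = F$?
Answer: $484$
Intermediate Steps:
$n{\left(A \right)} = -6$ ($n{\left(A \right)} = -6 + \frac{1}{2} \cdot 0 = -6 + 0 = -6$)
$y{\left(q \right)} = -3 + 3 q$ ($y{\left(q \right)} = \left(\left(\frac{6}{-6} + \frac{0}{4}\right) + q\right) 3 = \left(\left(6 \left(- \frac{1}{6}\right) + 0 \cdot \frac{1}{4}\right) + q\right) 3 = \left(\left(-1 + 0\right) + q\right) 3 = \left(-1 + q\right) 3 = -3 + 3 q$)
$\left(\left(- 7 y{\left(-4 \right)} + 1\right) + \left(-2\right) \left(-7\right) \left(-6\right)\right)^{2} = \left(\left(- 7 \left(-3 + 3 \left(-4\right)\right) + 1\right) + \left(-2\right) \left(-7\right) \left(-6\right)\right)^{2} = \left(\left(- 7 \left(-3 - 12\right) + 1\right) + 14 \left(-6\right)\right)^{2} = \left(\left(\left(-7\right) \left(-15\right) + 1\right) - 84\right)^{2} = \left(\left(105 + 1\right) - 84\right)^{2} = \left(106 - 84\right)^{2} = 22^{2} = 484$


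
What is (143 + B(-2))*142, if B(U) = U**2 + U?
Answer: 20590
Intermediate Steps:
B(U) = U + U**2
(143 + B(-2))*142 = (143 - 2*(1 - 2))*142 = (143 - 2*(-1))*142 = (143 + 2)*142 = 145*142 = 20590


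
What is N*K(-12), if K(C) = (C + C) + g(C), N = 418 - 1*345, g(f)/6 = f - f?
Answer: -1752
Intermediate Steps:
g(f) = 0 (g(f) = 6*(f - f) = 6*0 = 0)
N = 73 (N = 418 - 345 = 73)
K(C) = 2*C (K(C) = (C + C) + 0 = 2*C + 0 = 2*C)
N*K(-12) = 73*(2*(-12)) = 73*(-24) = -1752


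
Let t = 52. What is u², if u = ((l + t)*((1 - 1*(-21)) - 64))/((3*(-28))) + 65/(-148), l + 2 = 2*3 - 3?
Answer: 14876449/21904 ≈ 679.17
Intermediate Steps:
l = 1 (l = -2 + (2*3 - 3) = -2 + (6 - 3) = -2 + 3 = 1)
u = 3857/148 (u = ((1 + 52)*((1 - 1*(-21)) - 64))/((3*(-28))) + 65/(-148) = (53*((1 + 21) - 64))/(-84) + 65*(-1/148) = (53*(22 - 64))*(-1/84) - 65/148 = (53*(-42))*(-1/84) - 65/148 = -2226*(-1/84) - 65/148 = 53/2 - 65/148 = 3857/148 ≈ 26.061)
u² = (3857/148)² = 14876449/21904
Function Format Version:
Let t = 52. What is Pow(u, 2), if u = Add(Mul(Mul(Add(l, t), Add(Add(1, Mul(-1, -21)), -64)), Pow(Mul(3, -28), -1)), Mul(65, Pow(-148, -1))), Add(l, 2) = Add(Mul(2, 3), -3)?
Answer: Rational(14876449, 21904) ≈ 679.17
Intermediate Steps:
l = 1 (l = Add(-2, Add(Mul(2, 3), -3)) = Add(-2, Add(6, -3)) = Add(-2, 3) = 1)
u = Rational(3857, 148) (u = Add(Mul(Mul(Add(1, 52), Add(Add(1, Mul(-1, -21)), -64)), Pow(Mul(3, -28), -1)), Mul(65, Pow(-148, -1))) = Add(Mul(Mul(53, Add(Add(1, 21), -64)), Pow(-84, -1)), Mul(65, Rational(-1, 148))) = Add(Mul(Mul(53, Add(22, -64)), Rational(-1, 84)), Rational(-65, 148)) = Add(Mul(Mul(53, -42), Rational(-1, 84)), Rational(-65, 148)) = Add(Mul(-2226, Rational(-1, 84)), Rational(-65, 148)) = Add(Rational(53, 2), Rational(-65, 148)) = Rational(3857, 148) ≈ 26.061)
Pow(u, 2) = Pow(Rational(3857, 148), 2) = Rational(14876449, 21904)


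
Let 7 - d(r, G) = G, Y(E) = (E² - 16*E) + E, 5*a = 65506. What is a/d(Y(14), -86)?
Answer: 65506/465 ≈ 140.87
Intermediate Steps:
a = 65506/5 (a = (⅕)*65506 = 65506/5 ≈ 13101.)
Y(E) = E² - 15*E
d(r, G) = 7 - G
a/d(Y(14), -86) = 65506/(5*(7 - 1*(-86))) = 65506/(5*(7 + 86)) = (65506/5)/93 = (65506/5)*(1/93) = 65506/465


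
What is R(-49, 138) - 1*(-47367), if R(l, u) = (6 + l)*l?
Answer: 49474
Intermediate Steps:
R(l, u) = l*(6 + l)
R(-49, 138) - 1*(-47367) = -49*(6 - 49) - 1*(-47367) = -49*(-43) + 47367 = 2107 + 47367 = 49474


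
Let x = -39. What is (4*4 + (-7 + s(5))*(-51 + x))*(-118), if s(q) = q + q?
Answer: 29972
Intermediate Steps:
s(q) = 2*q
(4*4 + (-7 + s(5))*(-51 + x))*(-118) = (4*4 + (-7 + 2*5)*(-51 - 39))*(-118) = (16 + (-7 + 10)*(-90))*(-118) = (16 + 3*(-90))*(-118) = (16 - 270)*(-118) = -254*(-118) = 29972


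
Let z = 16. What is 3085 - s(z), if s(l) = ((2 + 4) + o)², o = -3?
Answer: 3076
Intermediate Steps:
s(l) = 9 (s(l) = ((2 + 4) - 3)² = (6 - 3)² = 3² = 9)
3085 - s(z) = 3085 - 1*9 = 3085 - 9 = 3076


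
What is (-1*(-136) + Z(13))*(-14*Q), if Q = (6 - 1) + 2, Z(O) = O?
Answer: -14602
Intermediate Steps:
Q = 7 (Q = 5 + 2 = 7)
(-1*(-136) + Z(13))*(-14*Q) = (-1*(-136) + 13)*(-14*7) = (136 + 13)*(-98) = 149*(-98) = -14602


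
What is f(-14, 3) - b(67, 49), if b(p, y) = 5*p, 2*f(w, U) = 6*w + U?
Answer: -751/2 ≈ -375.50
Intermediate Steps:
f(w, U) = U/2 + 3*w (f(w, U) = (6*w + U)/2 = (U + 6*w)/2 = U/2 + 3*w)
f(-14, 3) - b(67, 49) = ((½)*3 + 3*(-14)) - 5*67 = (3/2 - 42) - 1*335 = -81/2 - 335 = -751/2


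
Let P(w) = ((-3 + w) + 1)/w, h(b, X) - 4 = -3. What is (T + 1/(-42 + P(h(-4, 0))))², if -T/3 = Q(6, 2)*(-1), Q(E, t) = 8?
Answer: 1062961/1849 ≈ 574.88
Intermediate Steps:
h(b, X) = 1 (h(b, X) = 4 - 3 = 1)
P(w) = (-2 + w)/w
T = 24 (T = -24*(-1) = -3*(-8) = 24)
(T + 1/(-42 + P(h(-4, 0))))² = (24 + 1/(-42 + (-2 + 1)/1))² = (24 + 1/(-42 + 1*(-1)))² = (24 + 1/(-42 - 1))² = (24 + 1/(-43))² = (24 - 1/43)² = (1031/43)² = 1062961/1849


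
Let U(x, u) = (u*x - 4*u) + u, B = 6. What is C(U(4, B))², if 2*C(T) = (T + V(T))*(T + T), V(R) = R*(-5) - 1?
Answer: 22500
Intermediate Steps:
U(x, u) = -3*u + u*x (U(x, u) = (-4*u + u*x) + u = -3*u + u*x)
V(R) = -1 - 5*R (V(R) = -5*R - 1 = -1 - 5*R)
C(T) = T*(-1 - 4*T) (C(T) = ((T + (-1 - 5*T))*(T + T))/2 = ((-1 - 4*T)*(2*T))/2 = (2*T*(-1 - 4*T))/2 = T*(-1 - 4*T))
C(U(4, B))² = (-6*(-3 + 4)*(1 + 4*(6*(-3 + 4))))² = (-6*1*(1 + 4*(6*1)))² = (-1*6*(1 + 4*6))² = (-1*6*(1 + 24))² = (-1*6*25)² = (-150)² = 22500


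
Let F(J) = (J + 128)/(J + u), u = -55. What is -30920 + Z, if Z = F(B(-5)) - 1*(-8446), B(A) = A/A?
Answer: -404575/18 ≈ -22476.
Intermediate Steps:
B(A) = 1
F(J) = (128 + J)/(-55 + J) (F(J) = (J + 128)/(J - 55) = (128 + J)/(-55 + J))
Z = 151985/18 (Z = (128 + 1)/(-55 + 1) - 1*(-8446) = 129/(-54) + 8446 = -1/54*129 + 8446 = -43/18 + 8446 = 151985/18 ≈ 8443.6)
-30920 + Z = -30920 + 151985/18 = -404575/18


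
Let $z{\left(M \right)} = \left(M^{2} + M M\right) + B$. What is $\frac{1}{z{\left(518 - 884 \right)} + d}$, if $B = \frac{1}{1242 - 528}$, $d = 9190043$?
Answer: $\frac{714}{6752979871} \approx 1.0573 \cdot 10^{-7}$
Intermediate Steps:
$B = \frac{1}{714} \approx 0.0014006$
$z{\left(M \right)} = \frac{1}{714} + 2 M^{2}$ ($z{\left(M \right)} = \left(M^{2} + M M\right) + \frac{1}{714} = \left(M^{2} + M^{2}\right) + \frac{1}{714} = 2 M^{2} + \frac{1}{714} = \frac{1}{714} + 2 M^{2}$)
$\frac{1}{z{\left(518 - 884 \right)} + d} = \frac{1}{\left(\frac{1}{714} + 2 \left(518 - 884\right)^{2}\right) + 9190043} = \frac{1}{\left(\frac{1}{714} + 2 \left(-366\right)^{2}\right) + 9190043} = \frac{1}{\left(\frac{1}{714} + 2 \cdot 133956\right) + 9190043} = \frac{1}{\left(\frac{1}{714} + 267912\right) + 9190043} = \frac{1}{\frac{191289169}{714} + 9190043} = \frac{1}{\frac{6752979871}{714}} = \frac{714}{6752979871}$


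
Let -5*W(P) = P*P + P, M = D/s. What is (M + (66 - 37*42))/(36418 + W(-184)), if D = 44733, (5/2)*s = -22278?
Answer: -110871655/2204304136 ≈ -0.050298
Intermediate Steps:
s = -44556/5 (s = (2/5)*(-22278) = -44556/5 ≈ -8911.2)
M = -74555/14852 (M = 44733/(-44556/5) = 44733*(-5/44556) = -74555/14852 ≈ -5.0199)
W(P) = -P/5 - P**2/5 (W(P) = -(P*P + P)/5 = -(P**2 + P)/5 = -(P + P**2)/5 = -P/5 - P**2/5)
(M + (66 - 37*42))/(36418 + W(-184)) = (-74555/14852 + (66 - 37*42))/(36418 - 1/5*(-184)*(1 - 184)) = (-74555/14852 + (66 - 1554))/(36418 - 1/5*(-184)*(-183)) = (-74555/14852 - 1488)/(36418 - 33672/5) = -22174331/(14852*148418/5) = -22174331/14852*5/148418 = -110871655/2204304136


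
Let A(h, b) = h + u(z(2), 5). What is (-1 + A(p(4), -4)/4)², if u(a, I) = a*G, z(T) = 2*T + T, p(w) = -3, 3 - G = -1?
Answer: 289/16 ≈ 18.063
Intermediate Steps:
G = 4 (G = 3 - 1*(-1) = 3 + 1 = 4)
z(T) = 3*T
u(a, I) = 4*a (u(a, I) = a*4 = 4*a)
A(h, b) = 24 + h (A(h, b) = h + 4*(3*2) = h + 4*6 = h + 24 = 24 + h)
(-1 + A(p(4), -4)/4)² = (-1 + (24 - 3)/4)² = (-1 + 21*(¼))² = (-1 + 21/4)² = (17/4)² = 289/16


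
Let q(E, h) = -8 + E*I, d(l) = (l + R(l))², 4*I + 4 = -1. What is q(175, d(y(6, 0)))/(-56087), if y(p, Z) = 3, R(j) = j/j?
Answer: 907/224348 ≈ 0.0040428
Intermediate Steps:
R(j) = 1
I = -5/4 (I = -1 + (¼)*(-1) = -1 - ¼ = -5/4 ≈ -1.2500)
d(l) = (1 + l)² (d(l) = (l + 1)² = (1 + l)²)
q(E, h) = -8 - 5*E/4 (q(E, h) = -8 + E*(-5/4) = -8 - 5*E/4)
q(175, d(y(6, 0)))/(-56087) = (-8 - 5/4*175)/(-56087) = (-8 - 875/4)*(-1/56087) = -907/4*(-1/56087) = 907/224348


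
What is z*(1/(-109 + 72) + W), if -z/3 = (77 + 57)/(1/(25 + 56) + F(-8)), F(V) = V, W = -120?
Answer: -144607842/23939 ≈ -6040.7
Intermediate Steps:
z = 32562/647 (z = -3*(77 + 57)/(1/(25 + 56) - 8) = -402/(1/81 - 8) = -402/(-647/81) = -402*(-81)/647 = -3*(-10854/647) = 32562/647 ≈ 50.328)
z*(1/(-109 + 72) + W) = 32562*(1/(-109 + 72) - 120)/647 = 32562*(1/(-37) - 120)/647 = 32562*(-1/37 - 120)/647 = (32562/647)*(-4441/37) = -144607842/23939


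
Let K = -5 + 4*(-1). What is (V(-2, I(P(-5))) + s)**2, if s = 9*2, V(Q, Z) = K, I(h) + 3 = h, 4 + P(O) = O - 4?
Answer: 81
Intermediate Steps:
P(O) = -8 + O (P(O) = -4 + (O - 4) = -4 + (-4 + O) = -8 + O)
I(h) = -3 + h
K = -9 (K = -5 - 4 = -9)
V(Q, Z) = -9
s = 18
(V(-2, I(P(-5))) + s)**2 = (-9 + 18)**2 = 9**2 = 81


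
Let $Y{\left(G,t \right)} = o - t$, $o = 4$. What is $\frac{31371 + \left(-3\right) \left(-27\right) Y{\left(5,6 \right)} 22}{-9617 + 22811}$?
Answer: $\frac{9269}{4398} \approx 2.1075$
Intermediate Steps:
$Y{\left(G,t \right)} = 4 - t$
$\frac{31371 + \left(-3\right) \left(-27\right) Y{\left(5,6 \right)} 22}{-9617 + 22811} = \frac{31371 + \left(-3\right) \left(-27\right) \left(4 - 6\right) 22}{-9617 + 22811} = \frac{31371 + 81 \left(4 - 6\right) 22}{13194} = \left(31371 + 81 \left(\left(-2\right) 22\right)\right) \frac{1}{13194} = \left(31371 + 81 \left(-44\right)\right) \frac{1}{13194} = \left(31371 - 3564\right) \frac{1}{13194} = 27807 \cdot \frac{1}{13194} = \frac{9269}{4398}$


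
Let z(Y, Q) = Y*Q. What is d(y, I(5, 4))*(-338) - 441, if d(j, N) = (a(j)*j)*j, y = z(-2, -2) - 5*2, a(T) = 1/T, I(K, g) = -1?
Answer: 1587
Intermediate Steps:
z(Y, Q) = Q*Y
y = -6 (y = -2*(-2) - 5*2 = 4 - 10 = -6)
d(j, N) = j (d(j, N) = (j/j)*j = 1*j = j)
d(y, I(5, 4))*(-338) - 441 = -6*(-338) - 441 = 2028 - 441 = 1587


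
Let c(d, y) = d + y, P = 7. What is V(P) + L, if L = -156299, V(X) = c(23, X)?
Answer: -156269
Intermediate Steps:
V(X) = 23 + X
V(P) + L = (23 + 7) - 156299 = 30 - 156299 = -156269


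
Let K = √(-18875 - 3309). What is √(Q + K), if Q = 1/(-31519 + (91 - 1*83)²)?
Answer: √(-3495 + 219870450*I*√5546)/10485 ≈ 8.6297 + 8.6297*I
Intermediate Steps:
Q = -1/31455 (Q = 1/(-31519 + (91 - 83)²) = 1/(-31519 + 8²) = 1/(-31519 + 64) = 1/(-31455) = -1/31455 ≈ -3.1791e-5)
K = 2*I*√5546 (K = √(-22184) = 2*I*√5546 ≈ 148.94*I)
√(Q + K) = √(-1/31455 + 2*I*√5546)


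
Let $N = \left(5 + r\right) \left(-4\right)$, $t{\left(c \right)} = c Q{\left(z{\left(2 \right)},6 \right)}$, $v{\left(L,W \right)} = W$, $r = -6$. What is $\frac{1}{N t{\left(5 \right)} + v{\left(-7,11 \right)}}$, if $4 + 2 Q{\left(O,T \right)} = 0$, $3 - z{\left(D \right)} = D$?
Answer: $- \frac{1}{29} \approx -0.034483$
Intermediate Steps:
$z{\left(D \right)} = 3 - D$
$Q{\left(O,T \right)} = -2$ ($Q{\left(O,T \right)} = -2 + \frac{1}{2} \cdot 0 = -2 + 0 = -2$)
$t{\left(c \right)} = - 2 c$ ($t{\left(c \right)} = c \left(-2\right) = - 2 c$)
$N = 4$ ($N = \left(5 - 6\right) \left(-4\right) = \left(-1\right) \left(-4\right) = 4$)
$\frac{1}{N t{\left(5 \right)} + v{\left(-7,11 \right)}} = \frac{1}{4 \left(\left(-2\right) 5\right) + 11} = \frac{1}{4 \left(-10\right) + 11} = \frac{1}{-40 + 11} = \frac{1}{-29} = - \frac{1}{29}$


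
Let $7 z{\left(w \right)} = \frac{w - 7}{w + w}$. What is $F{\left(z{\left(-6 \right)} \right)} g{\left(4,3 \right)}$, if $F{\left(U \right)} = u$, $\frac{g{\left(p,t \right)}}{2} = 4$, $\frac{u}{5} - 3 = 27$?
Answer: $1200$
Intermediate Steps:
$u = 150$ ($u = 15 + 5 \cdot 27 = 15 + 135 = 150$)
$z{\left(w \right)} = \frac{-7 + w}{14 w}$ ($z{\left(w \right)} = \frac{\left(w - 7\right) \frac{1}{w + w}}{7} = \frac{\left(-7 + w\right) \frac{1}{2 w}}{7} = \frac{\frac{1}{2} \frac{1}{w} \left(-7 + w\right)}{7} = \frac{-7 + w}{14 w}$)
$g{\left(p,t \right)} = 8$ ($g{\left(p,t \right)} = 2 \cdot 4 = 8$)
$F{\left(U \right)} = 150$
$F{\left(z{\left(-6 \right)} \right)} g{\left(4,3 \right)} = 150 \cdot 8 = 1200$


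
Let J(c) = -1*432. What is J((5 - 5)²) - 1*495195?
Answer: -495627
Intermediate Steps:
J(c) = -432
J((5 - 5)²) - 1*495195 = -432 - 1*495195 = -432 - 495195 = -495627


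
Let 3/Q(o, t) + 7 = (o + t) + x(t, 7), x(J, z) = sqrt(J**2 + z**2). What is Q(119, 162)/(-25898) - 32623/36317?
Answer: -298661921812/332480064931 + sqrt(26293)/421127378 ≈ -0.89828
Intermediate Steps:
Q(o, t) = 3/(-7 + o + t + sqrt(49 + t**2)) (Q(o, t) = 3/(-7 + ((o + t) + sqrt(t**2 + 7**2))) = 3/(-7 + ((o + t) + sqrt(t**2 + 49))) = 3/(-7 + ((o + t) + sqrt(49 + t**2))) = 3/(-7 + (o + t + sqrt(49 + t**2))) = 3/(-7 + o + t + sqrt(49 + t**2)))
Q(119, 162)/(-25898) - 32623/36317 = (3/(-7 + 119 + 162 + sqrt(49 + 162**2)))/(-25898) - 32623/36317 = (3/(-7 + 119 + 162 + sqrt(49 + 26244)))*(-1/25898) - 32623*1/36317 = (3/(-7 + 119 + 162 + sqrt(26293)))*(-1/25898) - 32623/36317 = (3/(274 + sqrt(26293)))*(-1/25898) - 32623/36317 = -3/(25898*(274 + sqrt(26293))) - 32623/36317 = -32623/36317 - 3/(25898*(274 + sqrt(26293)))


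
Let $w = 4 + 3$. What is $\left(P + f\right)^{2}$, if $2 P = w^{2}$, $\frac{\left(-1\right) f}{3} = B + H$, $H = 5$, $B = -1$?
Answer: $\frac{625}{4} \approx 156.25$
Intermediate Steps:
$w = 7$
$f = -12$ ($f = - 3 \left(-1 + 5\right) = \left(-3\right) 4 = -12$)
$P = \frac{49}{2}$ ($P = \frac{7^{2}}{2} = \frac{1}{2} \cdot 49 = \frac{49}{2} \approx 24.5$)
$\left(P + f\right)^{2} = \left(\frac{49}{2} - 12\right)^{2} = \left(\frac{25}{2}\right)^{2} = \frac{625}{4}$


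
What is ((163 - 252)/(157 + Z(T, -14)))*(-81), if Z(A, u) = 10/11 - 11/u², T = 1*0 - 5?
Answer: 15542604/340331 ≈ 45.669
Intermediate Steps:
T = -5 (T = 0 - 5 = -5)
Z(A, u) = 10/11 - 11/u² (Z(A, u) = 10*(1/11) - 11/u² = 10/11 - 11/u²)
((163 - 252)/(157 + Z(T, -14)))*(-81) = ((163 - 252)/(157 + (10/11 - 11/(-14)²)))*(-81) = -89/(157 + (10/11 - 11*1/196))*(-81) = -89/(157 + (10/11 - 11/196))*(-81) = -89/(157 + 1839/2156)*(-81) = -89/340331/2156*(-81) = -89*2156/340331*(-81) = -191884/340331*(-81) = 15542604/340331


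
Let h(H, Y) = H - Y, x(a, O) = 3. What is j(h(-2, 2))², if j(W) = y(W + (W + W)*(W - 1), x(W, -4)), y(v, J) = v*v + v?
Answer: 1774224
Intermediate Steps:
y(v, J) = v + v² (y(v, J) = v² + v = v + v²)
j(W) = (W + 2*W*(-1 + W))*(1 + W + 2*W*(-1 + W)) (j(W) = (W + (W + W)*(W - 1))*(1 + (W + (W + W)*(W - 1))) = (W + (2*W)*(-1 + W))*(1 + (W + (2*W)*(-1 + W))) = (W + 2*W*(-1 + W))*(1 + (W + 2*W*(-1 + W))) = (W + 2*W*(-1 + W))*(1 + W + 2*W*(-1 + W)))
j(h(-2, 2))² = ((-2 - 1*2)*(1 + (-2 - 1*2)*(-1 + 2*(-2 - 1*2)))*(-1 + 2*(-2 - 1*2)))² = ((-2 - 2)*(1 + (-2 - 2)*(-1 + 2*(-2 - 2)))*(-1 + 2*(-2 - 2)))² = (-4*(1 - 4*(-1 + 2*(-4)))*(-1 + 2*(-4)))² = (-4*(1 - 4*(-1 - 8))*(-1 - 8))² = (-4*(1 - 4*(-9))*(-9))² = (-4*(1 + 36)*(-9))² = (-4*37*(-9))² = 1332² = 1774224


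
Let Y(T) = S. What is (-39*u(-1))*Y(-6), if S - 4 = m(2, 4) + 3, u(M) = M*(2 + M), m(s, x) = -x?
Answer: 117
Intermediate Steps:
S = 3 (S = 4 + (-1*4 + 3) = 4 + (-4 + 3) = 4 - 1 = 3)
Y(T) = 3
(-39*u(-1))*Y(-6) = -(-39)*(2 - 1)*3 = -(-39)*3 = -39*(-1)*3 = 39*3 = 117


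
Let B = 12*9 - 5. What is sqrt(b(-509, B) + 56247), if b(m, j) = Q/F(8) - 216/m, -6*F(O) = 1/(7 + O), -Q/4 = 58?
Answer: sqrt(19982250231)/509 ≈ 277.72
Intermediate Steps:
Q = -232 (Q = -4*58 = -232)
B = 103 (B = 108 - 5 = 103)
F(O) = -1/(6*(7 + O))
b(m, j) = 20880 - 216/m (b(m, j) = -232/((-1/(42 + 6*8))) - 216/m = -232/((-1/(42 + 48))) - 216/m = -232/((-1/90)) - 216/m = -232/((-1*1/90)) - 216/m = -232/(-1/90) - 216/m = -232*(-90) - 216/m = 20880 - 216/m)
sqrt(b(-509, B) + 56247) = sqrt((20880 - 216/(-509)) + 56247) = sqrt((20880 - 216*(-1/509)) + 56247) = sqrt((20880 + 216/509) + 56247) = sqrt(10628136/509 + 56247) = sqrt(39257859/509) = sqrt(19982250231)/509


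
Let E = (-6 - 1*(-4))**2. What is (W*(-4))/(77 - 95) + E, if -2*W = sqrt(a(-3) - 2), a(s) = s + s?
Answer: 4 - 2*I*sqrt(2)/9 ≈ 4.0 - 0.31427*I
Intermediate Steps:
a(s) = 2*s
E = 4 (E = (-6 + 4)**2 = (-2)**2 = 4)
W = -I*sqrt(2) (W = -sqrt(2*(-3) - 2)/2 = -sqrt(-6 - 2)/2 = -I*sqrt(2) ≈ -1.4142*I)
(W*(-4))/(77 - 95) + E = (-I*sqrt(2)*(-4))/(77 - 95) + 4 = (4*I*sqrt(2))/(-18) + 4 = (4*I*sqrt(2))*(-1/18) + 4 = -2*I*sqrt(2)/9 + 4 = 4 - 2*I*sqrt(2)/9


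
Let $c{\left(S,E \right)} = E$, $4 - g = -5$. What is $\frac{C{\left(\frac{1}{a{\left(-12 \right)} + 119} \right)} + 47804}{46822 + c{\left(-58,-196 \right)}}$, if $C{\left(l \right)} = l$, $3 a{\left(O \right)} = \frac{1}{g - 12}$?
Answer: $\frac{51150289}{49889820} \approx 1.0253$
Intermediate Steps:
$g = 9$ ($g = 4 - -5 = 4 + 5 = 9$)
$a{\left(O \right)} = - \frac{1}{9}$ ($a{\left(O \right)} = \frac{1}{3 \left(9 - 12\right)} = \frac{1}{3 \left(-3\right)} = \frac{1}{3} \left(- \frac{1}{3}\right) = - \frac{1}{9}$)
$\frac{C{\left(\frac{1}{a{\left(-12 \right)} + 119} \right)} + 47804}{46822 + c{\left(-58,-196 \right)}} = \frac{\frac{1}{- \frac{1}{9} + 119} + 47804}{46822 - 196} = \frac{\frac{1}{\frac{1070}{9}} + 47804}{46626} = \left(\frac{9}{1070} + 47804\right) \frac{1}{46626} = \frac{51150289}{1070} \cdot \frac{1}{46626} = \frac{51150289}{49889820}$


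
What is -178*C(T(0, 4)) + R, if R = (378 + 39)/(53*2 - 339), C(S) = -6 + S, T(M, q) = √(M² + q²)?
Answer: 82531/233 ≈ 354.21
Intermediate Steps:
R = -417/233 (R = 417/(106 - 339) = 417/(-233) = 417*(-1/233) = -417/233 ≈ -1.7897)
-178*C(T(0, 4)) + R = -178*(-6 + √(0² + 4²)) - 417/233 = -178*(-6 + √(0 + 16)) - 417/233 = -178*(-6 + √16) - 417/233 = -178*(-6 + 4) - 417/233 = -178*(-2) - 417/233 = 356 - 417/233 = 82531/233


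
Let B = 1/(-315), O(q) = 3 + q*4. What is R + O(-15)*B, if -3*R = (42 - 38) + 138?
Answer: -4951/105 ≈ -47.152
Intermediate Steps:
O(q) = 3 + 4*q
B = -1/315 ≈ -0.0031746
R = -142/3 (R = -((42 - 38) + 138)/3 = -(4 + 138)/3 = -1/3*142 = -142/3 ≈ -47.333)
R + O(-15)*B = -142/3 + (3 + 4*(-15))*(-1/315) = -142/3 + (3 - 60)*(-1/315) = -142/3 - 57*(-1/315) = -142/3 + 19/105 = -4951/105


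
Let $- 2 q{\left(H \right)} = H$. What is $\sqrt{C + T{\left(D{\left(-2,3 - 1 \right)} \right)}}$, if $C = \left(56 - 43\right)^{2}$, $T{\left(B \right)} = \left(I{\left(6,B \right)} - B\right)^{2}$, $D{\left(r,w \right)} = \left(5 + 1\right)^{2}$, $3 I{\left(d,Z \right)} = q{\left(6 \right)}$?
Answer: $\sqrt{1538} \approx 39.217$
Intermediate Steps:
$q{\left(H \right)} = - \frac{H}{2}$
$I{\left(d,Z \right)} = -1$ ($I{\left(d,Z \right)} = \frac{\left(- \frac{1}{2}\right) 6}{3} = \frac{1}{3} \left(-3\right) = -1$)
$D{\left(r,w \right)} = 36$ ($D{\left(r,w \right)} = 6^{2} = 36$)
$T{\left(B \right)} = \left(-1 - B\right)^{2}$
$C = 169$ ($C = 13^{2} = 169$)
$\sqrt{C + T{\left(D{\left(-2,3 - 1 \right)} \right)}} = \sqrt{169 + \left(1 + 36\right)^{2}} = \sqrt{169 + 37^{2}} = \sqrt{169 + 1369} = \sqrt{1538}$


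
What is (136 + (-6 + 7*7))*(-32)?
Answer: -5728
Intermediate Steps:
(136 + (-6 + 7*7))*(-32) = (136 + (-6 + 49))*(-32) = (136 + 43)*(-32) = 179*(-32) = -5728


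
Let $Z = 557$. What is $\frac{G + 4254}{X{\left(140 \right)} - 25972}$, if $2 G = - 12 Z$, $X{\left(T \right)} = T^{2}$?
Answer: $- \frac{76}{531} \approx -0.14313$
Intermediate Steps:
$G = -3342$ ($G = \frac{\left(-12\right) 557}{2} = \frac{1}{2} \left(-6684\right) = -3342$)
$\frac{G + 4254}{X{\left(140 \right)} - 25972} = \frac{-3342 + 4254}{140^{2} - 25972} = \frac{912}{19600 - 25972} = \frac{912}{-6372} = 912 \left(- \frac{1}{6372}\right) = - \frac{76}{531}$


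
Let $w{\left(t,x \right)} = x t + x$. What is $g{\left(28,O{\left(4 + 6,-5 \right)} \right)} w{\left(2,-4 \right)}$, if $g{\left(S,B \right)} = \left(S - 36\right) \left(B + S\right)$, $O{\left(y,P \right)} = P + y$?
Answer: $3168$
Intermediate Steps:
$w{\left(t,x \right)} = x + t x$ ($w{\left(t,x \right)} = t x + x = x + t x$)
$g{\left(S,B \right)} = \left(-36 + S\right) \left(B + S\right)$
$g{\left(28,O{\left(4 + 6,-5 \right)} \right)} w{\left(2,-4 \right)} = \left(28^{2} - 36 \left(-5 + \left(4 + 6\right)\right) - 1008 + \left(-5 + \left(4 + 6\right)\right) 28\right) \left(- 4 \left(1 + 2\right)\right) = \left(784 - 36 \left(-5 + 10\right) - 1008 + \left(-5 + 10\right) 28\right) \left(\left(-4\right) 3\right) = \left(784 - 180 - 1008 + 5 \cdot 28\right) \left(-12\right) = \left(784 - 180 - 1008 + 140\right) \left(-12\right) = \left(-264\right) \left(-12\right) = 3168$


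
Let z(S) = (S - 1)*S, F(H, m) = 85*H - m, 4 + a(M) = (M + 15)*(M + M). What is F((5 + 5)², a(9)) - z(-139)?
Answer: -11388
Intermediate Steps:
a(M) = -4 + 2*M*(15 + M) (a(M) = -4 + (M + 15)*(M + M) = -4 + (15 + M)*(2*M) = -4 + 2*M*(15 + M))
F(H, m) = -m + 85*H
z(S) = S*(-1 + S) (z(S) = (-1 + S)*S = S*(-1 + S))
F((5 + 5)², a(9)) - z(-139) = (-(-4 + 2*9² + 30*9) + 85*(5 + 5)²) - (-139)*(-1 - 139) = (-(-4 + 2*81 + 270) + 85*10²) - (-139)*(-140) = (-(-4 + 162 + 270) + 85*100) - 1*19460 = (-1*428 + 8500) - 19460 = (-428 + 8500) - 19460 = 8072 - 19460 = -11388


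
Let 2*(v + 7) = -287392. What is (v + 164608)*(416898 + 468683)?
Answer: 18513070805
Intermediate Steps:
v = -143703 (v = -7 + (½)*(-287392) = -7 - 143696 = -143703)
(v + 164608)*(416898 + 468683) = (-143703 + 164608)*(416898 + 468683) = 20905*885581 = 18513070805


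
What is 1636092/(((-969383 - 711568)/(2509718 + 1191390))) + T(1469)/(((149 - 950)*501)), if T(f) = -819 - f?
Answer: -810006428876163616/224855772417 ≈ -3.6023e+6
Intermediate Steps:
1636092/(((-969383 - 711568)/(2509718 + 1191390))) + T(1469)/(((149 - 950)*501)) = 1636092/(((-969383 - 711568)/(2509718 + 1191390))) + (-819 - 1*1469)/(((149 - 950)*501)) = 1636092/((-1680951/3701108)) + (-819 - 1469)/((-801*501)) = 1636092/((-1680951*1/3701108)) - 2288/(-401301) = 1636092/(-1680951/3701108) - 2288*(-1/401301) = 1636092*(-3701108/1680951) + 2288/401301 = -2018451063312/560317 + 2288/401301 = -810006428876163616/224855772417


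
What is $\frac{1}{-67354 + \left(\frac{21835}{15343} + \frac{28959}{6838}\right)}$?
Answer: $- \frac{104915434}{7065880515969} \approx -1.4848 \cdot 10^{-5}$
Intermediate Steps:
$\frac{1}{-67354 + \left(\frac{21835}{15343} + \frac{28959}{6838}\right)} = \frac{1}{-67354 + \frac{593625667}{104915434}} = \frac{1}{- \frac{7065880515969}{104915434}} = - \frac{104915434}{7065880515969}$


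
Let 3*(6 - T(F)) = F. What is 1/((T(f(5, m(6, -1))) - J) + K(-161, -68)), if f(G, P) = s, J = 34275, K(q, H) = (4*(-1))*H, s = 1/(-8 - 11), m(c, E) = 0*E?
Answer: -57/1937828 ≈ -2.9414e-5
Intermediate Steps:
m(c, E) = 0
s = -1/19 (s = 1/(-19) = -1/19 ≈ -0.052632)
K(q, H) = -4*H
f(G, P) = -1/19
T(F) = 6 - F/3
1/((T(f(5, m(6, -1))) - J) + K(-161, -68)) = 1/(((6 - ⅓*(-1/19)) - 1*34275) - 4*(-68)) = 1/(((6 + 1/57) - 34275) + 272) = 1/((343/57 - 34275) + 272) = 1/(-1953332/57 + 272) = 1/(-1937828/57) = -57/1937828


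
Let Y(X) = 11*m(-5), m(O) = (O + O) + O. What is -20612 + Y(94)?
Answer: -20777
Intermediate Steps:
m(O) = 3*O (m(O) = 2*O + O = 3*O)
Y(X) = -165 (Y(X) = 11*(3*(-5)) = 11*(-15) = -165)
-20612 + Y(94) = -20612 - 165 = -20777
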